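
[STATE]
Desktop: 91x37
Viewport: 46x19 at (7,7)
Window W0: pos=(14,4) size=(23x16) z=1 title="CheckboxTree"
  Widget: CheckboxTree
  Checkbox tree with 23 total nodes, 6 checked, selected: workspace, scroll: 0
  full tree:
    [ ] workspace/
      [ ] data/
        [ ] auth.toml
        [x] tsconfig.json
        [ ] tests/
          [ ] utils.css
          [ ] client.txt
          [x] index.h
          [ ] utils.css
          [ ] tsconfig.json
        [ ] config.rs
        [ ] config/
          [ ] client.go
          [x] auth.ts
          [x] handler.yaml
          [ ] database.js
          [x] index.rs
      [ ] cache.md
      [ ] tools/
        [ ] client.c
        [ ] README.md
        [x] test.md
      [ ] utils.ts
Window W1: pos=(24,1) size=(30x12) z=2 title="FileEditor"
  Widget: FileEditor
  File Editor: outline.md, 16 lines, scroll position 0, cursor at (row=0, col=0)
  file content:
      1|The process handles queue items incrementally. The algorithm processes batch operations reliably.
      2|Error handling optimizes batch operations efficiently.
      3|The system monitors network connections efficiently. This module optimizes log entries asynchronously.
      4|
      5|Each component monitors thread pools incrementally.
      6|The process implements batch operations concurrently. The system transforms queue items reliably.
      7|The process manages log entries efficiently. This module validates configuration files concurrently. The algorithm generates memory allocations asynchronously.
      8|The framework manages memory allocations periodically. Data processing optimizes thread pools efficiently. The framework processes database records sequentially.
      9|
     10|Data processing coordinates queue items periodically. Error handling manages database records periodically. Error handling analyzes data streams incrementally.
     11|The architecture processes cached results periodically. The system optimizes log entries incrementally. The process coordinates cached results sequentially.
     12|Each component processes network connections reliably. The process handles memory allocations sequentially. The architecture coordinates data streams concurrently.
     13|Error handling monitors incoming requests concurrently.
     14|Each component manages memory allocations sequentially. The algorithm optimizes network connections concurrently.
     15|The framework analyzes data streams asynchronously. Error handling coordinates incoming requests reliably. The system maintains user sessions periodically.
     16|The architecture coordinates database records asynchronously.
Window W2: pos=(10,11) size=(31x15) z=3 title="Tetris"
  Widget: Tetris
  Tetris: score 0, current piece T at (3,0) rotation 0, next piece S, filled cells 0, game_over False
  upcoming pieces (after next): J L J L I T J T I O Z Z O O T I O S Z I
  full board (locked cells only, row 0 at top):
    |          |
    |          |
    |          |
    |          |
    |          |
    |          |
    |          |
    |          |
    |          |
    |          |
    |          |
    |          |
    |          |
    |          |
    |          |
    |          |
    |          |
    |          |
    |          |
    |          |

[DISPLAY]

       ┃>[-] work┃                           ░
       ┃   [-] da┃Each component monitors thr░
       ┃     [ ] ┃The process implements batc░
       ┃     [x] ┃The process manages log ent░
   ┏━━━━━━━━━━━━━━━━━━━━━━━━━━━━━┓nages memor▼
   ┃ Tetris                      ┃━━━━━━━━━━━━
   ┠─────────────────────────────┨            
   ┃          │Next:             ┃            
   ┃          │ ░░               ┃            
   ┃          │░░                ┃            
   ┃          │                  ┃            
   ┃          │                  ┃            
   ┃          │                  ┃            
   ┃          │Score:            ┃            
   ┃          │0                 ┃            
   ┃          │                  ┃            
   ┃          │                  ┃            
   ┃          │                  ┃            
   ┗━━━━━━━━━━━━━━━━━━━━━━━━━━━━━┛            


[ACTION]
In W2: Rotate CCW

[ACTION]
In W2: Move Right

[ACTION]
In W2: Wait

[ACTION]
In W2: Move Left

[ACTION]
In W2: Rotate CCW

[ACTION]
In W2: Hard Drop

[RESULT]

       ┃>[-] work┃                           ░
       ┃   [-] da┃Each component monitors thr░
       ┃     [ ] ┃The process implements batc░
       ┃     [x] ┃The process manages log ent░
   ┏━━━━━━━━━━━━━━━━━━━━━━━━━━━━━┓nages memor▼
   ┃ Tetris                      ┃━━━━━━━━━━━━
   ┠─────────────────────────────┨            
   ┃          │Next:             ┃            
   ┃          │█                 ┃            
   ┃          │███               ┃            
   ┃          │                  ┃            
   ┃          │                  ┃            
   ┃          │                  ┃            
   ┃          │Score:            ┃            
   ┃          │0                 ┃            
   ┃          │                  ┃            
   ┃   ▒▒▒    │                  ┃            
   ┃    ▒     │                  ┃            
   ┗━━━━━━━━━━━━━━━━━━━━━━━━━━━━━┛            


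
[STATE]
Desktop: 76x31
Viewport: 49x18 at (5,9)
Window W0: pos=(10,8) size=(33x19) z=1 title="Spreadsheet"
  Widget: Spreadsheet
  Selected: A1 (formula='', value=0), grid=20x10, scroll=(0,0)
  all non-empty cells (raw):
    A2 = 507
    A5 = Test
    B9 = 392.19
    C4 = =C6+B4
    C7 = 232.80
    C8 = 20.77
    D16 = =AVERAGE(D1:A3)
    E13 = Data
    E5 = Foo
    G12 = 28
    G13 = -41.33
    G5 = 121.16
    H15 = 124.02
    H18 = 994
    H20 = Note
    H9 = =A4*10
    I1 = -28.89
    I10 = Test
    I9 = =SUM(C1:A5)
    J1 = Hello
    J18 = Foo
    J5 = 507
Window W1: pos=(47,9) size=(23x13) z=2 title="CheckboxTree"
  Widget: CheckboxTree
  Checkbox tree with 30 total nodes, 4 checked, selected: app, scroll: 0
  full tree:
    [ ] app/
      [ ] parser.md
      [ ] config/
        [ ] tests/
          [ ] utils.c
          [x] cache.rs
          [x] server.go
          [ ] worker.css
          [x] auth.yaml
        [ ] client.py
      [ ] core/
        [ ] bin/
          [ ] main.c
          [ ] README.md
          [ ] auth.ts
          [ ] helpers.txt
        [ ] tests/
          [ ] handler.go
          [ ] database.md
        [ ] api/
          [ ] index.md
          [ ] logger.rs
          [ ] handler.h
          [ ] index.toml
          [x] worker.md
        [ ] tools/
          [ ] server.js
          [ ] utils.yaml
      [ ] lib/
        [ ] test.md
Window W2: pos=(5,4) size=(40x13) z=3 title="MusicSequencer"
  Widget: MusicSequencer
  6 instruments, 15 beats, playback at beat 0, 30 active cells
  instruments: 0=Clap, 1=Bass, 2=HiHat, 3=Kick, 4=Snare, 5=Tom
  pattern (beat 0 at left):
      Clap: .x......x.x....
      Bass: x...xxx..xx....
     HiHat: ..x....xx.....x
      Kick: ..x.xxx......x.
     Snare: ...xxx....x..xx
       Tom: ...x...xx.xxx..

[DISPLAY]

┃  Bass█···███··██····                 ┃  ┏━━━━━━
┃ HiHat··█····██·····█                 ┃  ┃ Check
┃  Kick··█·███······█·                 ┃  ┠──────
┃ Snare···███····█··██                 ┃  ┃>[-] a
┃   Tom···█···██·███··                 ┃  ┃   [ ]
┃                                      ┃  ┃   [-]
┃                                      ┃  ┃     [
┗━━━━━━━━━━━━━━━━━━━━━━━━━━━━━━━━━━━━━━┛  ┃      
     ┃  4        0       0       0   ┃    ┃      
     ┃  5 Test           0       0   ┃    ┃      
     ┃  6        0       0       0   ┃    ┃      
     ┃  7        0       0  232.80   ┃    ┃      
     ┃  8        0       0   20.77   ┃    ┗━━━━━━
     ┃  9        0  392.19       0   ┃           
     ┃ 10        0       0       0   ┃           
     ┃ 11        0       0       0   ┃           
     ┃ 12        0       0       0   ┃           
     ┗━━━━━━━━━━━━━━━━━━━━━━━━━━━━━━━┛           


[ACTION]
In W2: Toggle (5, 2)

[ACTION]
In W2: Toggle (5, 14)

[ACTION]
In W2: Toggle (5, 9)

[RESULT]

┃  Bass█···███··██····                 ┃  ┏━━━━━━
┃ HiHat··█····██·····█                 ┃  ┃ Check
┃  Kick··█·███······█·                 ┃  ┠──────
┃ Snare···███····█··██                 ┃  ┃>[-] a
┃   Tom··██···██████·█                 ┃  ┃   [ ]
┃                                      ┃  ┃   [-]
┃                                      ┃  ┃     [
┗━━━━━━━━━━━━━━━━━━━━━━━━━━━━━━━━━━━━━━┛  ┃      
     ┃  4        0       0       0   ┃    ┃      
     ┃  5 Test           0       0   ┃    ┃      
     ┃  6        0       0       0   ┃    ┃      
     ┃  7        0       0  232.80   ┃    ┃      
     ┃  8        0       0   20.77   ┃    ┗━━━━━━
     ┃  9        0  392.19       0   ┃           
     ┃ 10        0       0       0   ┃           
     ┃ 11        0       0       0   ┃           
     ┃ 12        0       0       0   ┃           
     ┗━━━━━━━━━━━━━━━━━━━━━━━━━━━━━━━┛           


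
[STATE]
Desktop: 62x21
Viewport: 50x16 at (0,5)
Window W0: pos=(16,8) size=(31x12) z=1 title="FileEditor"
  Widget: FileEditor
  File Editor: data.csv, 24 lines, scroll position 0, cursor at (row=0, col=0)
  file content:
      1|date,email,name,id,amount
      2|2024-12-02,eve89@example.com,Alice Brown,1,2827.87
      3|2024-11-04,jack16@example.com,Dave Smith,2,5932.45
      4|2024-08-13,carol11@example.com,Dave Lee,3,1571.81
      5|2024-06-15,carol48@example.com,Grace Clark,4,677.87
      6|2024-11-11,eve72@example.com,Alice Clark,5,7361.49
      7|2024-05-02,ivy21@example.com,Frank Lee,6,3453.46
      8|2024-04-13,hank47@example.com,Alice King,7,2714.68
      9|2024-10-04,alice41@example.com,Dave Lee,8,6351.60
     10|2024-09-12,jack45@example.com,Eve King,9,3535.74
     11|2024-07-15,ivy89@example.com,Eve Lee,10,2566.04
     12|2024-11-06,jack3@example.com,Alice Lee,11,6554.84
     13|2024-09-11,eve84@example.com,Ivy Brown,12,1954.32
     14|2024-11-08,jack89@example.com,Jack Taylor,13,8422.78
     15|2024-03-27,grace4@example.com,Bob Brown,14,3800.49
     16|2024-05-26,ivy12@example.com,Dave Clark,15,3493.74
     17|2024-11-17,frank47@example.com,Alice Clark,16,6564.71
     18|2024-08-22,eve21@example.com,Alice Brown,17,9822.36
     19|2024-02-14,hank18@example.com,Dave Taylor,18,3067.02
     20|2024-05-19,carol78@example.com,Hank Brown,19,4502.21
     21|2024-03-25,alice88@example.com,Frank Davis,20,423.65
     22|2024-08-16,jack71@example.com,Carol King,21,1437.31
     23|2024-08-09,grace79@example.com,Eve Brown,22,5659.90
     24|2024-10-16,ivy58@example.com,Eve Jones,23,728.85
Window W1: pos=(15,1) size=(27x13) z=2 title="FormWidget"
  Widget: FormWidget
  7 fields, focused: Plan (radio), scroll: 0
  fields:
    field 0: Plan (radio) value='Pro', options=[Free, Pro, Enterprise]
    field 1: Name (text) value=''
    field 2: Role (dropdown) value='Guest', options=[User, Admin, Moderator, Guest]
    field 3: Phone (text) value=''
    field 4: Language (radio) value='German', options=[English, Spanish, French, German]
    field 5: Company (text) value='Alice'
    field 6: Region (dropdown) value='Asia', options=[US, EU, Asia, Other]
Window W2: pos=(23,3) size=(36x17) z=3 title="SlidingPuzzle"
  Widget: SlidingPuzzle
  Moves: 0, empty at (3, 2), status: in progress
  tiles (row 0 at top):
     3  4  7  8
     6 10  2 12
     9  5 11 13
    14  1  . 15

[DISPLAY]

               ┃  Name:┠──────────────────────────
               ┃  Role:┃┌────┬────┬────┬────┐     
               ┃  Phone┃│  3 │  4 │  7 │  8 │     
               ┃  Langu┃├────┼────┼────┼────┤     
               ┃  Compa┃│  6 │ 10 │  2 │ 12 │     
               ┃  Regio┃├────┼────┼────┼────┤     
               ┃       ┃│  9 │  5 │ 11 │ 13 │     
               ┃       ┃├────┼────┼────┼────┤     
               ┗━━━━━━━┃│ 14 │  1 │    │ 15 │     
                ┃2024-0┃└────┴────┴────┴────┘     
                ┃2024-0┃Moves: 0                  
                ┃2024-1┃                          
                ┃2024-0┃                          
                ┃2024-0┃                          
                ┗━━━━━━┗━━━━━━━━━━━━━━━━━━━━━━━━━━
                                                  


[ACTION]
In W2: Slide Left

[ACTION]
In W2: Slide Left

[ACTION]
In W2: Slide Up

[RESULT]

               ┃  Name:┠──────────────────────────
               ┃  Role:┃┌────┬────┬────┬────┐     
               ┃  Phone┃│  3 │  4 │  7 │  8 │     
               ┃  Langu┃├────┼────┼────┼────┤     
               ┃  Compa┃│  6 │ 10 │  2 │ 12 │     
               ┃  Regio┃├────┼────┼────┼────┤     
               ┃       ┃│  9 │  5 │ 11 │ 13 │     
               ┃       ┃├────┼────┼────┼────┤     
               ┗━━━━━━━┃│ 14 │  1 │ 15 │    │     
                ┃2024-0┃└────┴────┴────┴────┘     
                ┃2024-0┃Moves: 1                  
                ┃2024-1┃                          
                ┃2024-0┃                          
                ┃2024-0┃                          
                ┗━━━━━━┗━━━━━━━━━━━━━━━━━━━━━━━━━━
                                                  


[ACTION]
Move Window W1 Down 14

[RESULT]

                       ┠──────────────────────────
                       ┃┌────┬────┬────┬────┐     
                       ┃│  3 │  4 │  7 │  8 │     
               ┏━━━━━━━┃├────┼────┼────┼────┤     
               ┃ FormWi┃│  6 │ 10 │  2 │ 12 │     
               ┠───────┃├────┼────┼────┼────┤     
               ┃> Plan:┃│  9 │  5 │ 11 │ 13 │     
               ┃  Name:┃├────┼────┼────┼────┤     
               ┃  Role:┃│ 14 │  1 │ 15 │    │     
               ┃  Phone┃└────┴────┴────┴────┘     
               ┃  Langu┃Moves: 1                  
               ┃  Compa┃                          
               ┃  Regio┃                          
               ┃       ┃                          
               ┃       ┗━━━━━━━━━━━━━━━━━━━━━━━━━━
               ┗━━━━━━━━━━━━━━━━━━━━━━━━━┛        


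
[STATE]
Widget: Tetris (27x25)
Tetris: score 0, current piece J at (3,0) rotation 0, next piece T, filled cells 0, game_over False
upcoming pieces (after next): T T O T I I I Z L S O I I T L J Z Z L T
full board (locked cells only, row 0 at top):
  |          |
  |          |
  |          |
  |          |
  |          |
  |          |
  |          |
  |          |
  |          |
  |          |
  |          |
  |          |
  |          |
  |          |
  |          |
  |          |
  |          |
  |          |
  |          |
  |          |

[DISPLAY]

   █      │Next:           
   ███    │ ▒              
          │▒▒▒             
          │                
          │                
          │                
          │Score:          
          │0               
          │                
          │                
          │                
          │                
          │                
          │                
          │                
          │                
          │                
          │                
          │                
          │                
          │                
          │                
          │                
          │                
          │                


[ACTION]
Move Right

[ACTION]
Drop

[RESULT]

          │Next:           
    █     │ ▒              
    ███   │▒▒▒             
          │                
          │                
          │                
          │Score:          
          │0               
          │                
          │                
          │                
          │                
          │                
          │                
          │                
          │                
          │                
          │                
          │                
          │                
          │                
          │                
          │                
          │                
          │                


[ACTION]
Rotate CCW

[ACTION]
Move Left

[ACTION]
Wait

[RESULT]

          │Next:           
          │ ▒              
    █     │▒▒▒             
    █     │                
   ██     │                
          │                
          │Score:          
          │0               
          │                
          │                
          │                
          │                
          │                
          │                
          │                
          │                
          │                
          │                
          │                
          │                
          │                
          │                
          │                
          │                
          │                


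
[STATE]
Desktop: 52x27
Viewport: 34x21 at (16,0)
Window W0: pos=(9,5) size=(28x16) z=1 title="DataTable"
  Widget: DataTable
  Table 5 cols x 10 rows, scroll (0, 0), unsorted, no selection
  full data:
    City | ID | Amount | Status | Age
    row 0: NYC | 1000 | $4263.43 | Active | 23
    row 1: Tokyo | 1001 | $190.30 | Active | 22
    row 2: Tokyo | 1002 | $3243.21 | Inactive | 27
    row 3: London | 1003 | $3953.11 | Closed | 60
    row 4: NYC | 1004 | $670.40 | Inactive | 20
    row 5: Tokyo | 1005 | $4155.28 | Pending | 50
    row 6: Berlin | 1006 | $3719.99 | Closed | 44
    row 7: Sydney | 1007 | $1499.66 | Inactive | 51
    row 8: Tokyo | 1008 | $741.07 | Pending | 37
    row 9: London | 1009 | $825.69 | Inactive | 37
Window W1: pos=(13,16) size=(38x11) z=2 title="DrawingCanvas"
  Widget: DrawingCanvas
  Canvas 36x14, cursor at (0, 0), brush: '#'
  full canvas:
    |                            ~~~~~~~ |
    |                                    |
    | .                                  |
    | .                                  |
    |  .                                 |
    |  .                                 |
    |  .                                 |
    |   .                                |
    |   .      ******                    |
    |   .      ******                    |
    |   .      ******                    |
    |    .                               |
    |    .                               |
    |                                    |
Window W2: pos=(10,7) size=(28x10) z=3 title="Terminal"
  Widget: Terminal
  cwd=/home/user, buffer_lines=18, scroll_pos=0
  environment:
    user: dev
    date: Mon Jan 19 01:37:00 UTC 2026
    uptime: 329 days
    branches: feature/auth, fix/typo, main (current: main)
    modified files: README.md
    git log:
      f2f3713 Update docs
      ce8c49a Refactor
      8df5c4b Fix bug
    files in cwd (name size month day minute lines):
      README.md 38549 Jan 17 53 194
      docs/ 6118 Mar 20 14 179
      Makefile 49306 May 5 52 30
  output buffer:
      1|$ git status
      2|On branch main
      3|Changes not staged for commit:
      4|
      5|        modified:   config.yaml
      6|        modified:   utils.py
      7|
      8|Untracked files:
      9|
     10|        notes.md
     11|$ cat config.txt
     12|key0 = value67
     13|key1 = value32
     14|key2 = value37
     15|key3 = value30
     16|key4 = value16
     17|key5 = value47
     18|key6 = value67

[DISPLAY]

                                  
                                  
                                  
                                  
                                  
━━━━━━━━━━━━━━━━━━━━┓             
able                ┃             
━━━━━━━━━━━━━━━━━━━━━┓            
inal                 ┃            
─────────────────────┨            
 status              ┃            
anch main            ┃            
es not staged for com┃            
                     ┃            
   modified:   config┃            
   modified:   utils.┃            
━━━━━━━━━━━━━━━━━━━━━┛━━━━━━━━━━━━
rawingCanvas                      
──────────────────────────────────
                          ~~~~~~~ 
                                  


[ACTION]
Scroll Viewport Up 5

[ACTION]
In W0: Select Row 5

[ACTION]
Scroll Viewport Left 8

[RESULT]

                                  
                                  
                                  
                                  
                                  
 ┏━━━━━━━━━━━━━━━━━━━━━━━━━━┓     
 ┃ DataTable                ┃     
 ┠┏━━━━━━━━━━━━━━━━━━━━━━━━━━┓    
 ┃┃ Terminal                 ┃    
 ┃┠──────────────────────────┨    
 ┃┃$ git status              ┃    
 ┃┃On branch main            ┃    
 ┃┃Changes not staged for com┃    
 ┃┃                          ┃    
 ┃┃        modified:   config┃    
 ┃┃        modified:   utils.┃    
 ┃┗━━━━━━━━━━━━━━━━━━━━━━━━━━┛━━━━
 ┃Syd┃ DrawingCanvas              
 ┃Tok┠────────────────────────────
 ┃Lon┃+                           
 ┗━━━┃                            


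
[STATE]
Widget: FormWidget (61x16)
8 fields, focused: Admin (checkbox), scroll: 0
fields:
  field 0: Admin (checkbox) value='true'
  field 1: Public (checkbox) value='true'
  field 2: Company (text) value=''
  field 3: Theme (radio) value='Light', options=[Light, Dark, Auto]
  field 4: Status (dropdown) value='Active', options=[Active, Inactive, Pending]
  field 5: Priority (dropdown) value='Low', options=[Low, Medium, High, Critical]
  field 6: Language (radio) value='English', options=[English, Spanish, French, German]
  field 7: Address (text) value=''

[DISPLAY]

> Admin:      [x]                                            
  Public:     [x]                                            
  Company:    [                                             ]
  Theme:      (●) Light  ( ) Dark  ( ) Auto                  
  Status:     [Active                                      ▼]
  Priority:   [Low                                         ▼]
  Language:   (●) English  ( ) Spanish  ( ) French  ( ) Germa
  Address:    [                                             ]
                                                             
                                                             
                                                             
                                                             
                                                             
                                                             
                                                             
                                                             


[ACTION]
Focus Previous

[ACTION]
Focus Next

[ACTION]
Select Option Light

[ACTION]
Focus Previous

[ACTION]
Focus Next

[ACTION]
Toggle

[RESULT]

> Admin:      [ ]                                            
  Public:     [x]                                            
  Company:    [                                             ]
  Theme:      (●) Light  ( ) Dark  ( ) Auto                  
  Status:     [Active                                      ▼]
  Priority:   [Low                                         ▼]
  Language:   (●) English  ( ) Spanish  ( ) French  ( ) Germa
  Address:    [                                             ]
                                                             
                                                             
                                                             
                                                             
                                                             
                                                             
                                                             
                                                             


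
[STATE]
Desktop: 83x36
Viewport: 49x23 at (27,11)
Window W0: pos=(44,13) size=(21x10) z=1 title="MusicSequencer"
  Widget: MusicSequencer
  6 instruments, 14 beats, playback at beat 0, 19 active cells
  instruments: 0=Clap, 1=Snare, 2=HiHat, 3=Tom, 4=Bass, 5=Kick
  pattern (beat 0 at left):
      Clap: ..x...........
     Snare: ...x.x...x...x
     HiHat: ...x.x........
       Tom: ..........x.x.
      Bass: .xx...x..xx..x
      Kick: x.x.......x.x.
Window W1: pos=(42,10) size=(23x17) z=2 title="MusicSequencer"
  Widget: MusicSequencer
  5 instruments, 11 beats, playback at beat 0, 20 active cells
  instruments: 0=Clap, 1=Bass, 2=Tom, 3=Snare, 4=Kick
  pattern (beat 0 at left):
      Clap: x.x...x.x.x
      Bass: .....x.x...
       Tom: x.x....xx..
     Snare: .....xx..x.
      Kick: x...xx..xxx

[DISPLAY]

               ┃ MusicSequencer      ┃           
               ┠─────────────────────┨           
               ┃      ▼1234567890    ┃           
               ┃  Clap█·█···█·█·█    ┃           
               ┃  Bass·····█·█···    ┃           
               ┃   Tom█·█····██··    ┃           
               ┃ Snare·····██··█·    ┃           
               ┃  Kick█···██··███    ┃           
               ┃                     ┃           
               ┃                     ┃           
               ┃                     ┃           
               ┃                     ┃           
               ┃                     ┃           
               ┃                     ┃           
               ┃                     ┃           
               ┗━━━━━━━━━━━━━━━━━━━━━┛           
                                                 
                                                 
                                                 
                                                 
                                                 
                                                 
                                                 


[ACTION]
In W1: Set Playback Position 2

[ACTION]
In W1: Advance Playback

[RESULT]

               ┃ MusicSequencer      ┃           
               ┠─────────────────────┨           
               ┃      012▼4567890    ┃           
               ┃  Clap█·█···█·█·█    ┃           
               ┃  Bass·····█·█···    ┃           
               ┃   Tom█·█····██··    ┃           
               ┃ Snare·····██··█·    ┃           
               ┃  Kick█···██··███    ┃           
               ┃                     ┃           
               ┃                     ┃           
               ┃                     ┃           
               ┃                     ┃           
               ┃                     ┃           
               ┃                     ┃           
               ┃                     ┃           
               ┗━━━━━━━━━━━━━━━━━━━━━┛           
                                                 
                                                 
                                                 
                                                 
                                                 
                                                 
                                                 


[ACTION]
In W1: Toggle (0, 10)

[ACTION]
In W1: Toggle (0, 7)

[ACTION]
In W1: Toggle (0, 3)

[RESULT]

               ┃ MusicSequencer      ┃           
               ┠─────────────────────┨           
               ┃      012▼4567890    ┃           
               ┃  Clap█·██··███··    ┃           
               ┃  Bass·····█·█···    ┃           
               ┃   Tom█·█····██··    ┃           
               ┃ Snare·····██··█·    ┃           
               ┃  Kick█···██··███    ┃           
               ┃                     ┃           
               ┃                     ┃           
               ┃                     ┃           
               ┃                     ┃           
               ┃                     ┃           
               ┃                     ┃           
               ┃                     ┃           
               ┗━━━━━━━━━━━━━━━━━━━━━┛           
                                                 
                                                 
                                                 
                                                 
                                                 
                                                 
                                                 


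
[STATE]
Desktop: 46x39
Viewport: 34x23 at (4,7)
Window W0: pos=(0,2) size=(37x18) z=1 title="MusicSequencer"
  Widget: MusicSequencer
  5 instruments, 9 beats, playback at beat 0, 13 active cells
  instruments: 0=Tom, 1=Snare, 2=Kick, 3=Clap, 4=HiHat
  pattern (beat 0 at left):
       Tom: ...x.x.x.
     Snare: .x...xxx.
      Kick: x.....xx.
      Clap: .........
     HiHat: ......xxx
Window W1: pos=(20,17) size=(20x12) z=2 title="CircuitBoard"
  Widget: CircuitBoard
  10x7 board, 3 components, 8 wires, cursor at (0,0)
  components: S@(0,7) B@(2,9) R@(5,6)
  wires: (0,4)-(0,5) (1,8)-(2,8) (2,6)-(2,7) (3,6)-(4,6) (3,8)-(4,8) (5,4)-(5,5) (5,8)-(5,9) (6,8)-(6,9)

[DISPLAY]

are·█···███·                    ┃ 
ick█·····██·                    ┃ 
lap·········                    ┃ 
Hat······███                    ┃ 
                                ┃ 
                                ┃ 
                                ┃ 
                                ┃ 
                                ┃ 
                                ┃ 
                ┏━━━━━━━━━━━━━━━━━
                ┃ CircuitBoard    
━━━━━━━━━━━━━━━━┠─────────────────
                ┃   0 1 2 3 4 5 6 
                ┃0  [.]           
                ┃                 
                ┃1                
                ┃                 
                ┃2                
                ┃                 
                ┃3                
                ┗━━━━━━━━━━━━━━━━━
                                  


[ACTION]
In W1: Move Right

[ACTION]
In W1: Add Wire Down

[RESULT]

are·█···███·                    ┃ 
ick█·····██·                    ┃ 
lap·········                    ┃ 
Hat······███                    ┃ 
                                ┃ 
                                ┃ 
                                ┃ 
                                ┃ 
                                ┃ 
                                ┃ 
                ┏━━━━━━━━━━━━━━━━━
                ┃ CircuitBoard    
━━━━━━━━━━━━━━━━┠─────────────────
                ┃   0 1 2 3 4 5 6 
                ┃0      [.]       
                ┃        │        
                ┃1       ·        
                ┃                 
                ┃2                
                ┃                 
                ┃3                
                ┗━━━━━━━━━━━━━━━━━
                                  


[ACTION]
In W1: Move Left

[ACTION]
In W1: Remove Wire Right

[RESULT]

are·█···███·                    ┃ 
ick█·····██·                    ┃ 
lap·········                    ┃ 
Hat······███                    ┃ 
                                ┃ 
                                ┃ 
                                ┃ 
                                ┃ 
                                ┃ 
                                ┃ 
                ┏━━━━━━━━━━━━━━━━━
                ┃ CircuitBoard    
━━━━━━━━━━━━━━━━┠─────────────────
                ┃   0 1 2 3 4 5 6 
                ┃0  [.]  ·        
                ┃        │        
                ┃1       ·        
                ┃                 
                ┃2                
                ┃                 
                ┃3                
                ┗━━━━━━━━━━━━━━━━━
                                  


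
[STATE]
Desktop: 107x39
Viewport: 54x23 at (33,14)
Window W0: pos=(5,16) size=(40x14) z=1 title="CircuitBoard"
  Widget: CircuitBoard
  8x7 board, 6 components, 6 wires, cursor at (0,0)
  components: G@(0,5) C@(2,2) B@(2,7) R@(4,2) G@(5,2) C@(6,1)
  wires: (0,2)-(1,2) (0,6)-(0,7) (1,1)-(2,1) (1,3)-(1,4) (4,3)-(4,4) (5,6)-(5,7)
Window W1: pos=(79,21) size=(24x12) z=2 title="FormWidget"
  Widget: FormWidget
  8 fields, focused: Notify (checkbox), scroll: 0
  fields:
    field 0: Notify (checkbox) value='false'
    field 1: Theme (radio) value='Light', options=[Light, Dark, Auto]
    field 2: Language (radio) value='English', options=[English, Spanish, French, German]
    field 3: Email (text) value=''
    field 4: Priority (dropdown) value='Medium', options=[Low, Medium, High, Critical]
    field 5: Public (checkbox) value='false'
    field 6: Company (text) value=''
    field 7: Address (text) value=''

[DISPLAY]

                                                      
                                                      
━━━━━━━━━━━┓                                          
           ┃                                          
───────────┨                                          
           ┃                                          
 · ─ ·     ┃                                          
           ┃                                  ┏━━━━━━━
           ┃                                  ┃ FormWi
           ┃                                  ┠───────
     B     ┃                                  ┃> Notif
           ┃                                  ┃  Theme
           ┃                                  ┃  Langu
           ┃                                  ┃  Email
           ┃                                  ┃  Prior
━━━━━━━━━━━┛                                  ┃  Publi
                                              ┃  Compa
                                              ┃  Addre
                                              ┗━━━━━━━
                                                      
                                                      
                                                      
                                                      


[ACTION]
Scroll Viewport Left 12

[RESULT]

                                                      
                                                      
━━━━━━━━━━━━━━━━━━━━━━━┓                              
                       ┃                              
───────────────────────┨                              
6 7                    ┃                              
         G   · ─ ·     ┃                              
                       ┃                              
 · ─ ·                 ┃                              
                       ┃                              
                 B     ┃                              
                       ┃                              
                       ┃                              
                       ┃                              
 · ─ ·                 ┃                              
━━━━━━━━━━━━━━━━━━━━━━━┛                              
                                                      
                                                      
                                                      
                                                      
                                                      
                                                      
                                                      


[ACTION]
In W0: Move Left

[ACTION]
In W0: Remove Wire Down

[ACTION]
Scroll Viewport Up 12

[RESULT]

                                                      
                                                      
                                                      
                                                      
                                                      
                                                      
                                                      
                                                      
                                                      
                                                      
                                                      
                                                      
                                                      
                                                      
━━━━━━━━━━━━━━━━━━━━━━━┓                              
                       ┃                              
───────────────────────┨                              
6 7                    ┃                              
         G   · ─ ·     ┃                              
                       ┃                              
 · ─ ·                 ┃                              
                       ┃                              
                 B     ┃                              
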